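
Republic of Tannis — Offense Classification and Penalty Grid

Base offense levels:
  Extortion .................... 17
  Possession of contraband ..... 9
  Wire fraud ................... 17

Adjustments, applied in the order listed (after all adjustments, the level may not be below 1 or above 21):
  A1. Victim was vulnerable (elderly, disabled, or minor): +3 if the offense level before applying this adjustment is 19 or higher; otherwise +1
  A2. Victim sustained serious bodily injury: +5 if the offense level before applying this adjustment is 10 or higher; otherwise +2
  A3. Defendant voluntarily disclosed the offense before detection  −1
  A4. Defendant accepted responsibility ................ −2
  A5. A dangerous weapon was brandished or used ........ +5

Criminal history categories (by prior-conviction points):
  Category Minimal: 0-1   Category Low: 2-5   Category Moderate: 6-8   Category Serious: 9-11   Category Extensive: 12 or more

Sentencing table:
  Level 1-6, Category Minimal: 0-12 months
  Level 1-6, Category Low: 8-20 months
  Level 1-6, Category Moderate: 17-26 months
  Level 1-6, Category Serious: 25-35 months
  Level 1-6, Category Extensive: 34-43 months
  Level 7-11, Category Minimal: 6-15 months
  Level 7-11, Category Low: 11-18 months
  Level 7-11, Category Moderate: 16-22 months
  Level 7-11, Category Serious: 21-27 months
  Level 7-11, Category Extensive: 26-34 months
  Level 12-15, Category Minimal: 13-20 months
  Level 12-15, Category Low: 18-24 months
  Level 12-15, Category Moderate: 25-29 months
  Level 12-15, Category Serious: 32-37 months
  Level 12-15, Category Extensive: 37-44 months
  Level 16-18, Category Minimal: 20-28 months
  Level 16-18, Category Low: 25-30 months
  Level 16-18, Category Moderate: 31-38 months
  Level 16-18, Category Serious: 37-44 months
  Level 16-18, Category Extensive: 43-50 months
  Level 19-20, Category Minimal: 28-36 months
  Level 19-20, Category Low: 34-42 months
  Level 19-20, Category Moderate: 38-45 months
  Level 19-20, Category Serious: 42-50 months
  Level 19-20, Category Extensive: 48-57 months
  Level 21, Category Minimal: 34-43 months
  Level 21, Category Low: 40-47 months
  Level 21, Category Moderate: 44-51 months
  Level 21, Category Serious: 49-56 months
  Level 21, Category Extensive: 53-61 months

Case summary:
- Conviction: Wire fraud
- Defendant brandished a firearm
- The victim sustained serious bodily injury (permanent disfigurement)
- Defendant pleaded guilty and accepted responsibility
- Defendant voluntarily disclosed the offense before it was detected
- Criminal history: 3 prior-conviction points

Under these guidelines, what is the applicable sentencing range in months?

40-47 months

Base offense level for wire fraud: 17.
A2 applies (level before this adjustment is 17 ≥ 10, so +5): 17 + 5 = 22.
A3 applies: 22 − 1 = 21.
A4 applies: 21 − 2 = 19.
A5 applies: 19 + 5 = 24.
Level 24 exceeds the maximum of 21; capped at 21.
Final offense level: 21.
Criminal history: 3 prior points → Category Low (2-5).
Level 21 falls in the 21 band.
Grid: Level 21 × Category Low = 40-47 months.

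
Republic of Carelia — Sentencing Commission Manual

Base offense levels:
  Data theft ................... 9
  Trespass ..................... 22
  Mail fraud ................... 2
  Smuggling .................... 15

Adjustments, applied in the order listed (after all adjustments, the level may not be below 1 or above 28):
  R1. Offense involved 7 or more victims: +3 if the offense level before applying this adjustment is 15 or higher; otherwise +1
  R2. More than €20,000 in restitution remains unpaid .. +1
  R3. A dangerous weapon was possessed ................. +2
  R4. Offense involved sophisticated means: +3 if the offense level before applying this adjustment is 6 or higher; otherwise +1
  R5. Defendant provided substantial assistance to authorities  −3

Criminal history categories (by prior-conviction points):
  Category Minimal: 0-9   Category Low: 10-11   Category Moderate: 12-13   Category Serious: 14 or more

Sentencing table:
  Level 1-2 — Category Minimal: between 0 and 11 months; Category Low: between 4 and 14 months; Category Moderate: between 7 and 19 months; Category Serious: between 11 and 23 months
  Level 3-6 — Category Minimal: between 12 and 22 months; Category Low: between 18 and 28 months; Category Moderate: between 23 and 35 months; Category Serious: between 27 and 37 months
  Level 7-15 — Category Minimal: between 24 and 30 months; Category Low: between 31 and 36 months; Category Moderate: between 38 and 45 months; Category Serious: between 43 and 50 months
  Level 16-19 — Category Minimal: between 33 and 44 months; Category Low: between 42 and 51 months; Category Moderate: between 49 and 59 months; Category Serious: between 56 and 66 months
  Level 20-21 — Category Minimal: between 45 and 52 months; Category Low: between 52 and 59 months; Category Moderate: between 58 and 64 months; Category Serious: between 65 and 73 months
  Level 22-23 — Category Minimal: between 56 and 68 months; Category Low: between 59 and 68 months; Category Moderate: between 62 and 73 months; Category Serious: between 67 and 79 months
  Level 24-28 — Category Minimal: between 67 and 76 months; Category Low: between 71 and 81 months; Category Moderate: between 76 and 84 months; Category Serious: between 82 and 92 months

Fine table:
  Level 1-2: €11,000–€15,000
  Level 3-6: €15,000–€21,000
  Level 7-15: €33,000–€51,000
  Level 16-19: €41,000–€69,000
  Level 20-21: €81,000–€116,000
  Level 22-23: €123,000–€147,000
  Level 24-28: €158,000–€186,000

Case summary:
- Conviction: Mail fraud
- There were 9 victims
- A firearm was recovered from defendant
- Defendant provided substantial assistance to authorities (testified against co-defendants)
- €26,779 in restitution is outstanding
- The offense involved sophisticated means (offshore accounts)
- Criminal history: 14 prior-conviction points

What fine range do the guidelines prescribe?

Base offense level for mail fraud: 2.
R1 applies (level before this adjustment is 2 < 15, so +1): 2 + 1 = 3.
R2 applies: 3 + 1 = 4.
R3 applies: 4 + 2 = 6.
R4 applies (level before this adjustment is 6 ≥ 6, so +3): 6 + 3 = 9.
R5 applies: 9 − 3 = 6.
Final offense level: 6.
Level 6 falls in the 3-6 band.
Fine table: Level 3-6 → €15,000–€21,000.

€15,000–€21,000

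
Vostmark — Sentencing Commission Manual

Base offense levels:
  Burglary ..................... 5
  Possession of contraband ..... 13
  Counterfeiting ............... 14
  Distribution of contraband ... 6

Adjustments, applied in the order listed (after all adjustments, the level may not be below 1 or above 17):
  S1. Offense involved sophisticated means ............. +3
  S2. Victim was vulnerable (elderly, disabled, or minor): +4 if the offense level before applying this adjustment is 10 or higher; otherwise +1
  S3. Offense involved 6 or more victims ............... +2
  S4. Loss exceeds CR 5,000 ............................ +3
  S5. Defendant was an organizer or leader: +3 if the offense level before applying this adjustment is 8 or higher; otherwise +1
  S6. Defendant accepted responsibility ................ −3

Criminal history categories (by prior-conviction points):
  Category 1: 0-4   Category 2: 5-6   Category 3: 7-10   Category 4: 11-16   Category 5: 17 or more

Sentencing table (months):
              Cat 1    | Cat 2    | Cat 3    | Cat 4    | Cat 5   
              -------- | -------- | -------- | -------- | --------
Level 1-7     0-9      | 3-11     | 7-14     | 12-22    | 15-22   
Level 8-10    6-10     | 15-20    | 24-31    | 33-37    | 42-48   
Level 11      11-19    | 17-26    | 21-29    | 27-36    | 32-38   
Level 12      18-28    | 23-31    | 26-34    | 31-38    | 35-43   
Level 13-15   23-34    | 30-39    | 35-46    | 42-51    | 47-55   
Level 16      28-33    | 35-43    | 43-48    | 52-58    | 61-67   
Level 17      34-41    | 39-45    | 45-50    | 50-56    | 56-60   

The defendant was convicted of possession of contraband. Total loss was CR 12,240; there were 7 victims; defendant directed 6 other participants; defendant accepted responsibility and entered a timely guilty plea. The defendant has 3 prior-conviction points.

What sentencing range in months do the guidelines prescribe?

Base offense level for possession of contraband: 13.
S2 does not apply.
S3 applies: 13 + 2 = 15.
S4 applies: 15 + 3 = 18.
S5 applies (level before this adjustment is 18 ≥ 8, so +3): 18 + 3 = 21.
S6 applies: 21 − 3 = 18.
Level 18 exceeds the maximum of 17; capped at 17.
Final offense level: 17.
Criminal history: 3 prior points → Category 1 (0-4).
Level 17 falls in the 17 band.
Grid: Level 17 × Category 1 = 34-41 months.

34-41 months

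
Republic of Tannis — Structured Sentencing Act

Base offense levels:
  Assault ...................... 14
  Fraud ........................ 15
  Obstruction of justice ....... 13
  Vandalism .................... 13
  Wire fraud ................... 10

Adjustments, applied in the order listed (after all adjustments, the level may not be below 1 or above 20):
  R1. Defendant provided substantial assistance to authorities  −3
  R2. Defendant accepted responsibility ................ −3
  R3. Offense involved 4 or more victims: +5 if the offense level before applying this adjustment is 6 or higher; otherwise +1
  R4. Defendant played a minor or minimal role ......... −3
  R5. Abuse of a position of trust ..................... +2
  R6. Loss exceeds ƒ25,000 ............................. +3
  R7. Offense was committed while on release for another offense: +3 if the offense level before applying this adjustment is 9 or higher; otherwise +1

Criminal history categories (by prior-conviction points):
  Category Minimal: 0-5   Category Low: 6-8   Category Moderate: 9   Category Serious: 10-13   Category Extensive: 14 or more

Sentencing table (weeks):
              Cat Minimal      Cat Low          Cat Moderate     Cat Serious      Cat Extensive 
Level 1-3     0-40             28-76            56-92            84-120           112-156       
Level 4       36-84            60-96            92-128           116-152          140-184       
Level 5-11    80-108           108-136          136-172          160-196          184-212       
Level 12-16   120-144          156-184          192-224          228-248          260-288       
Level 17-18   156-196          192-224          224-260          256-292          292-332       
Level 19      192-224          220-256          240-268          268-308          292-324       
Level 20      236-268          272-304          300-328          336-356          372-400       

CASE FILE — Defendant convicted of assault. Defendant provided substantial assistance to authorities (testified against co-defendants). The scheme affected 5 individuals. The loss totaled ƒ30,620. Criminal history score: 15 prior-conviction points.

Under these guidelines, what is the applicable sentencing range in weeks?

Base offense level for assault: 14.
R1 applies: 14 − 3 = 11.
R3 applies (level before this adjustment is 11 ≥ 6, so +5): 11 + 5 = 16.
R4 does not apply.
R6 applies: 16 + 3 = 19.
Final offense level: 19.
Criminal history: 15 prior points → Category Extensive (14+).
Level 19 falls in the 19 band.
Grid: Level 19 × Category Extensive = 292-324 weeks.

292-324 weeks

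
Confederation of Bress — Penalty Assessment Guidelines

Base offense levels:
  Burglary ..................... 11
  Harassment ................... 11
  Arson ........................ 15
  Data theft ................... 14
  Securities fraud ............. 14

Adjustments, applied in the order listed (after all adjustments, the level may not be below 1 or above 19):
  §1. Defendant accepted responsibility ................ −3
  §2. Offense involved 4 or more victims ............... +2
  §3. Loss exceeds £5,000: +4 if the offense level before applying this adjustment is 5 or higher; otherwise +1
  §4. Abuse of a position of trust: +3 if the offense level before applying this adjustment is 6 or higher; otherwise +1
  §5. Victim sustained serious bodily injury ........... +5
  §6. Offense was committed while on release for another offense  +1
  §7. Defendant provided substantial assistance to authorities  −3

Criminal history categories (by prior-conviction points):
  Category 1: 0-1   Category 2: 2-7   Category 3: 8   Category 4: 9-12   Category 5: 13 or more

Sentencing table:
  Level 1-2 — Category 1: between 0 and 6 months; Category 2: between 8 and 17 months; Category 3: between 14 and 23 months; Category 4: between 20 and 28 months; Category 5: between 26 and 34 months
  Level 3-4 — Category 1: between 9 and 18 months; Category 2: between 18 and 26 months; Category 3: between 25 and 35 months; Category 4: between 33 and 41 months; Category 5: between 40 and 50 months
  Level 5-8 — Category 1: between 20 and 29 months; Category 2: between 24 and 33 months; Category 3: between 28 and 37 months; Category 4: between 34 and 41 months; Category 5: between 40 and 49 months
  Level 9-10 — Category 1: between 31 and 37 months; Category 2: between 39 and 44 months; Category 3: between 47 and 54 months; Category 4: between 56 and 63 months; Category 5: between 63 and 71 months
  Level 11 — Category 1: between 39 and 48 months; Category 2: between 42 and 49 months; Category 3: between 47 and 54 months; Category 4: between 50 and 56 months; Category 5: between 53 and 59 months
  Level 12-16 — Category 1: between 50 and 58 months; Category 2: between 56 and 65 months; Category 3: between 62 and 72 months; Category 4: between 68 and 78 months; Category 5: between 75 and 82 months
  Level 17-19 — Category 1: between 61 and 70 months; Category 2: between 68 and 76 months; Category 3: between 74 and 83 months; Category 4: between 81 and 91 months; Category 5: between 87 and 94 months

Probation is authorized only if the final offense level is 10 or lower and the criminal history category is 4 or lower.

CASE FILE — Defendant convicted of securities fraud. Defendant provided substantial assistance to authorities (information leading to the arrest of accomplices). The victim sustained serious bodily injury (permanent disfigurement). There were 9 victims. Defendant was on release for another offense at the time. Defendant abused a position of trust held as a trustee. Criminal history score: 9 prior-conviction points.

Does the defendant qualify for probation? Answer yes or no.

No

Base offense level for securities fraud: 14.
§1 does not apply.
§2 applies: 14 + 2 = 16.
§3 does not apply.
§4 applies (level before this adjustment is 16 ≥ 6, so +3): 16 + 3 = 19.
§5 applies: 19 + 5 = 24.
§6 applies: 24 + 1 = 25.
§7 applies: 25 − 3 = 22.
Level 22 exceeds the maximum of 19; capped at 19.
Final offense level: 19.
Criminal history: 9 prior points → Category 4 (9-12).
Level 19 falls in the 17-19 band.
Grid: Level 17-19 × Category 4 = 81-91 months.
Probation check: level 19 > 10 and category 4 ≤ 4 → not eligible.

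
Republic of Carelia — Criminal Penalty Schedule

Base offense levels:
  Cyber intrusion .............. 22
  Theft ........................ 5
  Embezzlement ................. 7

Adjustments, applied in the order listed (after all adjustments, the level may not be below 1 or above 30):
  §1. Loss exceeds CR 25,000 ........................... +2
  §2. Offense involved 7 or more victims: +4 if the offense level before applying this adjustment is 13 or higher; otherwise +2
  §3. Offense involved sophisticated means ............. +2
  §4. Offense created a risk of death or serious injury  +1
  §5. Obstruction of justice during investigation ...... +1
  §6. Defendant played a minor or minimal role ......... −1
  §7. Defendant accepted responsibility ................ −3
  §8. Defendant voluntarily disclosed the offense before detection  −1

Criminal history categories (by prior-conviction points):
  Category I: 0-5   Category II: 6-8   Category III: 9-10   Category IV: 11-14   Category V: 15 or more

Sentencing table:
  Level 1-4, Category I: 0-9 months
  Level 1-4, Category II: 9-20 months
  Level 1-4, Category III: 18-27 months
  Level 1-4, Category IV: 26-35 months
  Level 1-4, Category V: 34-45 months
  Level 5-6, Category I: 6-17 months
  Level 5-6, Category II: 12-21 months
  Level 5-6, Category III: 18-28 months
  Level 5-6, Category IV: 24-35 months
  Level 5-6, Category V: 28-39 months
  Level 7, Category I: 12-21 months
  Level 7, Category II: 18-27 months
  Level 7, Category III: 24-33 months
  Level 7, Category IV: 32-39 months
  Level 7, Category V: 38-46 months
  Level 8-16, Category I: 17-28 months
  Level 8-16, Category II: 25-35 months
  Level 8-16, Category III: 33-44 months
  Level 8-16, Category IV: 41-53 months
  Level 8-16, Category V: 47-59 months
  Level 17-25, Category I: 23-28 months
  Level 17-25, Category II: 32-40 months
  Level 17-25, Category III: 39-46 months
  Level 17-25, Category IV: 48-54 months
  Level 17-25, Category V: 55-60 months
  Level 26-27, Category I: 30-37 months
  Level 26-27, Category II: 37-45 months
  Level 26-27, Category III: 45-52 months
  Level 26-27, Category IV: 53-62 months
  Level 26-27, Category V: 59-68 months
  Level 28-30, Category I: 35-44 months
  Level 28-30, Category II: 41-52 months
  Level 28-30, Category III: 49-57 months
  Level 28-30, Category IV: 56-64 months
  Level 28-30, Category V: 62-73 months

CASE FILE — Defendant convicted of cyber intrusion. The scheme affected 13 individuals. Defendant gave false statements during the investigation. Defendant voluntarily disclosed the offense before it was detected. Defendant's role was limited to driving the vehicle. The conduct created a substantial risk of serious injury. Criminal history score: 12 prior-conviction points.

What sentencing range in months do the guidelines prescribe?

53-62 months

Base offense level for cyber intrusion: 22.
§1 does not apply.
§2 applies (level before this adjustment is 22 ≥ 13, so +4): 22 + 4 = 26.
§4 applies: 26 + 1 = 27.
§5 applies: 27 + 1 = 28.
§6 applies: 28 − 1 = 27.
§7 does not apply.
§8 applies: 27 − 1 = 26.
Final offense level: 26.
Criminal history: 12 prior points → Category IV (11-14).
Level 26 falls in the 26-27 band.
Grid: Level 26-27 × Category IV = 53-62 months.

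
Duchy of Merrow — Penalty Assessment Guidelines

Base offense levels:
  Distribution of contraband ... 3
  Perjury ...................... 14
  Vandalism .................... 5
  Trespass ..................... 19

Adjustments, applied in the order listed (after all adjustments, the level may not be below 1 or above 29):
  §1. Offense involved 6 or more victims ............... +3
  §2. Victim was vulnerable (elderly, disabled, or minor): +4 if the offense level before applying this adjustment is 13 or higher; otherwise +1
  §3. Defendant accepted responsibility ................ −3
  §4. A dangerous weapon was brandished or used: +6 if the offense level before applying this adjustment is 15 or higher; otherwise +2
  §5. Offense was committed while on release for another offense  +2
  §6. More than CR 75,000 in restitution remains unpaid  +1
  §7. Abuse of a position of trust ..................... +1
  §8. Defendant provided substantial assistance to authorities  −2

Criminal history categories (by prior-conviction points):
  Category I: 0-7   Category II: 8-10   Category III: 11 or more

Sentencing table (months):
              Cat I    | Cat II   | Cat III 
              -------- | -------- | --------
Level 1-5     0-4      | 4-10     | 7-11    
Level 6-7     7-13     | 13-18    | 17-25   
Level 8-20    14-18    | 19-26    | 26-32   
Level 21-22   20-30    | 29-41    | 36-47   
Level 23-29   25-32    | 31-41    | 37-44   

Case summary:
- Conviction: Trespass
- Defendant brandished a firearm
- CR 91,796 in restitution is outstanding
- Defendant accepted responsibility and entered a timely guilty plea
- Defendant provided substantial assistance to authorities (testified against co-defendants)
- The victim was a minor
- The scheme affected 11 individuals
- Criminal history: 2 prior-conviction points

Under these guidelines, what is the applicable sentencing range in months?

25-32 months

Base offense level for trespass: 19.
§1 applies: 19 + 3 = 22.
§2 applies (level before this adjustment is 22 ≥ 13, so +4): 22 + 4 = 26.
§3 applies: 26 − 3 = 23.
§4 applies (level before this adjustment is 23 ≥ 15, so +6): 23 + 6 = 29.
§6 applies: 29 + 1 = 30.
§7 does not apply.
§8 applies: 30 − 2 = 28.
Final offense level: 28.
Criminal history: 2 prior points → Category I (0-7).
Level 28 falls in the 23-29 band.
Grid: Level 23-29 × Category I = 25-32 months.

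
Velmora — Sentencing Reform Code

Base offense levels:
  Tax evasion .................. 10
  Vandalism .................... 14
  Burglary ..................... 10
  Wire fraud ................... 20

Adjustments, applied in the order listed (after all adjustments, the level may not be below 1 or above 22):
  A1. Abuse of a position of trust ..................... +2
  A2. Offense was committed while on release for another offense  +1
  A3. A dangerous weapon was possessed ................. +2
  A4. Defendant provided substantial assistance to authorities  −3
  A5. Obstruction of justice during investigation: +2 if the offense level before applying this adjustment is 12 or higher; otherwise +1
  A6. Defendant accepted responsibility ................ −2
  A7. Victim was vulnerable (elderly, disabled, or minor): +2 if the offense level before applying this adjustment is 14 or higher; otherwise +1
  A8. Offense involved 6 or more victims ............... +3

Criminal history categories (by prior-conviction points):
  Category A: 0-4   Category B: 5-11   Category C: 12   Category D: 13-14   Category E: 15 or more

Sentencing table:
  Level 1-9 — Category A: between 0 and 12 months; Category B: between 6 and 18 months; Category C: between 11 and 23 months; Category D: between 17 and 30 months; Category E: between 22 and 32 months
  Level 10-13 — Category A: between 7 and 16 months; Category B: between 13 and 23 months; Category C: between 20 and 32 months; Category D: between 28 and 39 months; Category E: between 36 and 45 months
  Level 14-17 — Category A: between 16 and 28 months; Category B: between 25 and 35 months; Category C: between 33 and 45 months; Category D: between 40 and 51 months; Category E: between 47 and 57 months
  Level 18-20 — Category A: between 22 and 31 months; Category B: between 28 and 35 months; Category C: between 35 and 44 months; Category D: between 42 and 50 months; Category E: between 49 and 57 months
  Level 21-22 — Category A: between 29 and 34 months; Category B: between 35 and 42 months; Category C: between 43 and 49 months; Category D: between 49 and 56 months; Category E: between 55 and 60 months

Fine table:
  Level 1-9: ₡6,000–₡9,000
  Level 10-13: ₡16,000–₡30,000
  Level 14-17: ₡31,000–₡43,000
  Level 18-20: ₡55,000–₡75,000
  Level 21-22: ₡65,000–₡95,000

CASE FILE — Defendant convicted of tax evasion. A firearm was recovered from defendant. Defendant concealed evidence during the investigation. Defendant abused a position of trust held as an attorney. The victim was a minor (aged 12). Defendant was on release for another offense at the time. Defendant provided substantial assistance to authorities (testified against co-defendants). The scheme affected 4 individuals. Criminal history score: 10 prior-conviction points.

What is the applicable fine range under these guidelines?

Base offense level for tax evasion: 10.
A1 applies: 10 + 2 = 12.
A2 applies: 12 + 1 = 13.
A3 applies: 13 + 2 = 15.
A4 applies: 15 − 3 = 12.
A5 applies (level before this adjustment is 12 ≥ 12, so +2): 12 + 2 = 14.
A7 applies (level before this adjustment is 14 ≥ 14, so +2): 14 + 2 = 16.
Final offense level: 16.
Level 16 falls in the 14-17 band.
Fine table: Level 14-17 → ₡31,000–₡43,000.

₡31,000–₡43,000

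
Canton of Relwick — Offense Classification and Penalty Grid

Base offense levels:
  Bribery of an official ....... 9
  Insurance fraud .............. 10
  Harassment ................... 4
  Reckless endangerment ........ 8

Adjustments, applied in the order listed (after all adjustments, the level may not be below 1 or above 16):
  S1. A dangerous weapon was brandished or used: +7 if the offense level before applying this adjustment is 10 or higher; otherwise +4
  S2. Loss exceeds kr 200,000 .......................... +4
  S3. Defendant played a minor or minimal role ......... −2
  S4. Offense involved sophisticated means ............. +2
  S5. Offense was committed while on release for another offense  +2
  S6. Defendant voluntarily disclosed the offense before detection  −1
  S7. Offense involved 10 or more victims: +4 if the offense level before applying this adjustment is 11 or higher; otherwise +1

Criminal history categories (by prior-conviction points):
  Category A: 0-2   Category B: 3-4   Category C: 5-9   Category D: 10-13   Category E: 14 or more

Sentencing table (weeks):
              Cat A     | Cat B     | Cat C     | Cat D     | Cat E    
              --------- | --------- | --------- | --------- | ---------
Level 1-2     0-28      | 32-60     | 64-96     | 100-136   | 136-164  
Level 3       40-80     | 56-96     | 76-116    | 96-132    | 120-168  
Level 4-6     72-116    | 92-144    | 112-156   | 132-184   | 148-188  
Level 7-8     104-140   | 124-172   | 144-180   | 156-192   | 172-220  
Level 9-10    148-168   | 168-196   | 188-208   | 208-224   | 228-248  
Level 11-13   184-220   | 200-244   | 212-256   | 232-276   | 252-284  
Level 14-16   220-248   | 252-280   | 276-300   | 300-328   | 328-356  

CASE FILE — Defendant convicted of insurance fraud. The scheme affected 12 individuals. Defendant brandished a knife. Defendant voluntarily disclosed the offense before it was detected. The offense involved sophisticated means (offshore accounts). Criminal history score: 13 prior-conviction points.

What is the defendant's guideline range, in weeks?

Base offense level for insurance fraud: 10.
S1 applies (level before this adjustment is 10 ≥ 10, so +7): 10 + 7 = 17.
S2 does not apply.
S3 does not apply.
S4 applies: 17 + 2 = 19.
S5 does not apply.
S6 applies: 19 − 1 = 18.
S7 applies (level before this adjustment is 18 ≥ 11, so +4): 18 + 4 = 22.
Level 22 exceeds the maximum of 16; capped at 16.
Final offense level: 16.
Criminal history: 13 prior points → Category D (10-13).
Level 16 falls in the 14-16 band.
Grid: Level 14-16 × Category D = 300-328 weeks.

300-328 weeks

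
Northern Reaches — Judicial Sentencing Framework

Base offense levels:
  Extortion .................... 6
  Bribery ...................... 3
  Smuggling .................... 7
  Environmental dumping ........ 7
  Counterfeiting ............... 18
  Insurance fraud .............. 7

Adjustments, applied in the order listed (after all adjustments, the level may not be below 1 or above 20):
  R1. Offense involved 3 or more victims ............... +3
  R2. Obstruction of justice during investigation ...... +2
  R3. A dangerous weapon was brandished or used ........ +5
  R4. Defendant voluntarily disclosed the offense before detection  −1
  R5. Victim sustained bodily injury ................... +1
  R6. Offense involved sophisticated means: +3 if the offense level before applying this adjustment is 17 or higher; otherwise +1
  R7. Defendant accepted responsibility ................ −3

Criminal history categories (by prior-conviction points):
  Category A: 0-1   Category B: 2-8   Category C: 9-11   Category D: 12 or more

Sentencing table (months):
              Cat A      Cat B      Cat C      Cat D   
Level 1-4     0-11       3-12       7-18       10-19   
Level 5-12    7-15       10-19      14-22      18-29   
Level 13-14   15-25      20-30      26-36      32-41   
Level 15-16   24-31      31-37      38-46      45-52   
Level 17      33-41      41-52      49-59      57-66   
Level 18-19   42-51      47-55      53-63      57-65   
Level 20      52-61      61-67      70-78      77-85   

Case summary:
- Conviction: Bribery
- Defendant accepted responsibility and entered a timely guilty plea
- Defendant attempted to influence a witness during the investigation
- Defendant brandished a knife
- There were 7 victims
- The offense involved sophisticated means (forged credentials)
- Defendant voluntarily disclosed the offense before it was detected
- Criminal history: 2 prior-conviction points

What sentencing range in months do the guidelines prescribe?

Base offense level for bribery: 3.
R1 applies: 3 + 3 = 6.
R2 applies: 6 + 2 = 8.
R3 applies: 8 + 5 = 13.
R4 applies: 13 − 1 = 12.
R6 applies (level before this adjustment is 12 < 17, so +1): 12 + 1 = 13.
R7 applies: 13 − 3 = 10.
Final offense level: 10.
Criminal history: 2 prior points → Category B (2-8).
Level 10 falls in the 5-12 band.
Grid: Level 5-12 × Category B = 10-19 months.

10-19 months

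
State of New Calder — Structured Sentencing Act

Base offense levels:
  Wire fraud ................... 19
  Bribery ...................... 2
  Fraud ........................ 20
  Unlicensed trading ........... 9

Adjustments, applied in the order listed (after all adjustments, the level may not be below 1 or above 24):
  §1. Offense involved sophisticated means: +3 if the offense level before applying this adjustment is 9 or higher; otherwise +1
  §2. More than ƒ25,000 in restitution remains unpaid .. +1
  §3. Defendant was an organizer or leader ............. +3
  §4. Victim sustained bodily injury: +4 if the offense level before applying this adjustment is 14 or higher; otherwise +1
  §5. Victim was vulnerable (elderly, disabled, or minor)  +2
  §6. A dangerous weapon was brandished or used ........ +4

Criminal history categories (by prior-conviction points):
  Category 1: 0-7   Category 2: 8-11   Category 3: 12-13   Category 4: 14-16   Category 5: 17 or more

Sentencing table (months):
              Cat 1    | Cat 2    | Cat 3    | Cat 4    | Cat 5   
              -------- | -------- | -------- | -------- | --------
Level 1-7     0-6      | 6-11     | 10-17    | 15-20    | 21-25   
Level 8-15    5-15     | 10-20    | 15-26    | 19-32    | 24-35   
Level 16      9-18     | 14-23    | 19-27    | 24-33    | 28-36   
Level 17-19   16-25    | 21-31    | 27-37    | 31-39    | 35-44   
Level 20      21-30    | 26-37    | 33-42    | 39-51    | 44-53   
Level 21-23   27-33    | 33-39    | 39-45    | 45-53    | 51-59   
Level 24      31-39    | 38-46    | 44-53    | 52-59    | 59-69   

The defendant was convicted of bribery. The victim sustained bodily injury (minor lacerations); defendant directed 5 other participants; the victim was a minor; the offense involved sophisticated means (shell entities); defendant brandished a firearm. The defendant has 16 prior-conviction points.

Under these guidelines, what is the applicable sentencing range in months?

19-32 months

Base offense level for bribery: 2.
§1 applies (level before this adjustment is 2 < 9, so +1): 2 + 1 = 3.
§2 does not apply.
§3 applies: 3 + 3 = 6.
§4 applies (level before this adjustment is 6 < 14, so +1): 6 + 1 = 7.
§5 applies: 7 + 2 = 9.
§6 applies: 9 + 4 = 13.
Final offense level: 13.
Criminal history: 16 prior points → Category 4 (14-16).
Level 13 falls in the 8-15 band.
Grid: Level 8-15 × Category 4 = 19-32 months.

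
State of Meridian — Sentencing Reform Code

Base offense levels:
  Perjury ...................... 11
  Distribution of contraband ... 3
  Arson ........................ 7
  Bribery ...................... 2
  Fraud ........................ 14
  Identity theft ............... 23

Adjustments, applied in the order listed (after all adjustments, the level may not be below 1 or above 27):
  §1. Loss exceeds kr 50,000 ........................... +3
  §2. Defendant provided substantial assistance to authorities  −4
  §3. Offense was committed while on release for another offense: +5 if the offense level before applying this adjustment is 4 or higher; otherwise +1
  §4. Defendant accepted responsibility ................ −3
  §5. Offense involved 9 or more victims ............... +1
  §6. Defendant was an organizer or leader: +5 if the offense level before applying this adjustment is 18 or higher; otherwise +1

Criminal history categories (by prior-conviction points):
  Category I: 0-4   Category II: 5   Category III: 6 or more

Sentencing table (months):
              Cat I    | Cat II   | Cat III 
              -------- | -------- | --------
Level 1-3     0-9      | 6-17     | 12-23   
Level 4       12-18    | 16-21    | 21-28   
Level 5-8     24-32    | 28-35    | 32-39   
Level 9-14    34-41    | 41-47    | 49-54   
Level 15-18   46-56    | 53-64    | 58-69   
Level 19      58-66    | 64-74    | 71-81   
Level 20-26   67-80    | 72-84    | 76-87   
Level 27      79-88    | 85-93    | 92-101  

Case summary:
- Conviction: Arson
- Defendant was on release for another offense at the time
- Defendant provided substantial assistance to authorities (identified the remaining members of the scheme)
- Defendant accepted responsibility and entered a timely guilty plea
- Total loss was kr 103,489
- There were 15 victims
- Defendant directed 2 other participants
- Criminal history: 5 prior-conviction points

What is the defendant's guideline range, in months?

Base offense level for arson: 7.
§1 applies: 7 + 3 = 10.
§2 applies: 10 − 4 = 6.
§3 applies (level before this adjustment is 6 ≥ 4, so +5): 6 + 5 = 11.
§4 applies: 11 − 3 = 8.
§5 applies: 8 + 1 = 9.
§6 applies (level before this adjustment is 9 < 18, so +1): 9 + 1 = 10.
Final offense level: 10.
Criminal history: 5 prior points → Category II (5).
Level 10 falls in the 9-14 band.
Grid: Level 9-14 × Category II = 41-47 months.

41-47 months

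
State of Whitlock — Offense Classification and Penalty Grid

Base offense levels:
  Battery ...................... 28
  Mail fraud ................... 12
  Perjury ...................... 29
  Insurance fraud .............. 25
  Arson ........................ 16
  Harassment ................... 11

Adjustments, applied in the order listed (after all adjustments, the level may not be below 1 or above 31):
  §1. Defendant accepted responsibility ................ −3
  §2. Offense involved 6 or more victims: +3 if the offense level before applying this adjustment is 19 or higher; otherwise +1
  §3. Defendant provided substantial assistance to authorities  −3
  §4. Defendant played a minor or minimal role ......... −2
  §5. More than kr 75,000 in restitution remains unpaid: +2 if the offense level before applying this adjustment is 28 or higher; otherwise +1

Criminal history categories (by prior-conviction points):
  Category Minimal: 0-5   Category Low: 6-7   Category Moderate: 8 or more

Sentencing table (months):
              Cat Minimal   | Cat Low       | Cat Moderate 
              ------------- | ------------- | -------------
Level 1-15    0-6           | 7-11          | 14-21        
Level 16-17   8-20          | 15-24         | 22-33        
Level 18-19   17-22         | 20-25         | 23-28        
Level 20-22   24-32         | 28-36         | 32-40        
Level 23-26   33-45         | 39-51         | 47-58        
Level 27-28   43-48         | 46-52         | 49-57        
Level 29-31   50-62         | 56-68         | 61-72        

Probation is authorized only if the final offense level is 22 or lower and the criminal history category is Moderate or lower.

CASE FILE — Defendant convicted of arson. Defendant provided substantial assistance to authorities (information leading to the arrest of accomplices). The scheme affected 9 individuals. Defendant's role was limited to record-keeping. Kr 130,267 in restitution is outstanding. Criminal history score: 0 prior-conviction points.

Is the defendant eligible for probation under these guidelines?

Base offense level for arson: 16.
§1 does not apply.
§2 applies (level before this adjustment is 16 < 19, so +1): 16 + 1 = 17.
§3 applies: 17 − 3 = 14.
§4 applies: 14 − 2 = 12.
§5 applies (level before this adjustment is 12 < 28, so +1): 12 + 1 = 13.
Final offense level: 13.
Criminal history: 0 prior points → Category Minimal (0-5).
Level 13 falls in the 1-15 band.
Grid: Level 1-15 × Category Minimal = 0-6 months.
Probation check: level 13 ≤ 22 and category Minimal ≤ Moderate → eligible.

Yes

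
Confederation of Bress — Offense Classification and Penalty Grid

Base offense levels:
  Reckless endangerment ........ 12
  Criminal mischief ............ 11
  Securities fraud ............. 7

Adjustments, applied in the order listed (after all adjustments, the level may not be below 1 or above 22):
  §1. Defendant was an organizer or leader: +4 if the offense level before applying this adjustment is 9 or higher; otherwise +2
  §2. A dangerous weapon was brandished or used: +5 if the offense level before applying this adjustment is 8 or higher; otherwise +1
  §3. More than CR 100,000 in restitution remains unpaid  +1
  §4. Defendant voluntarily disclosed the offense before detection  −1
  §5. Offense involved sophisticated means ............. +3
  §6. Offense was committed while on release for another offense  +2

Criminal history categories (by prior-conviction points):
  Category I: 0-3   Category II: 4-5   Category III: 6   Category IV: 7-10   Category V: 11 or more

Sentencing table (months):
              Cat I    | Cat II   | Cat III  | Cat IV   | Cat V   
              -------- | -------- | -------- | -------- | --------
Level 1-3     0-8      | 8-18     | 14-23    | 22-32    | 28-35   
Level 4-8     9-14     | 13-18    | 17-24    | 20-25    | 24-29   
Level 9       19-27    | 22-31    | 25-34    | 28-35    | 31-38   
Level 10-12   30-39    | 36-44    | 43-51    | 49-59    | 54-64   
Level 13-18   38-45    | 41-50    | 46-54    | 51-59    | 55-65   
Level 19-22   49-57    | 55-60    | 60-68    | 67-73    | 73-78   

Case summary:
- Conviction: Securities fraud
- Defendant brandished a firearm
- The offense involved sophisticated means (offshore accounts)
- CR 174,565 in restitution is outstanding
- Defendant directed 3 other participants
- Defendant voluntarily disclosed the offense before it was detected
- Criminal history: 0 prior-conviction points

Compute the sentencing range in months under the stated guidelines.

Base offense level for securities fraud: 7.
§1 applies (level before this adjustment is 7 < 9, so +2): 7 + 2 = 9.
§2 applies (level before this adjustment is 9 ≥ 8, so +5): 9 + 5 = 14.
§3 applies: 14 + 1 = 15.
§4 applies: 15 − 1 = 14.
§5 applies: 14 + 3 = 17.
Final offense level: 17.
Criminal history: 0 prior points → Category I (0-3).
Level 17 falls in the 13-18 band.
Grid: Level 13-18 × Category I = 38-45 months.

38-45 months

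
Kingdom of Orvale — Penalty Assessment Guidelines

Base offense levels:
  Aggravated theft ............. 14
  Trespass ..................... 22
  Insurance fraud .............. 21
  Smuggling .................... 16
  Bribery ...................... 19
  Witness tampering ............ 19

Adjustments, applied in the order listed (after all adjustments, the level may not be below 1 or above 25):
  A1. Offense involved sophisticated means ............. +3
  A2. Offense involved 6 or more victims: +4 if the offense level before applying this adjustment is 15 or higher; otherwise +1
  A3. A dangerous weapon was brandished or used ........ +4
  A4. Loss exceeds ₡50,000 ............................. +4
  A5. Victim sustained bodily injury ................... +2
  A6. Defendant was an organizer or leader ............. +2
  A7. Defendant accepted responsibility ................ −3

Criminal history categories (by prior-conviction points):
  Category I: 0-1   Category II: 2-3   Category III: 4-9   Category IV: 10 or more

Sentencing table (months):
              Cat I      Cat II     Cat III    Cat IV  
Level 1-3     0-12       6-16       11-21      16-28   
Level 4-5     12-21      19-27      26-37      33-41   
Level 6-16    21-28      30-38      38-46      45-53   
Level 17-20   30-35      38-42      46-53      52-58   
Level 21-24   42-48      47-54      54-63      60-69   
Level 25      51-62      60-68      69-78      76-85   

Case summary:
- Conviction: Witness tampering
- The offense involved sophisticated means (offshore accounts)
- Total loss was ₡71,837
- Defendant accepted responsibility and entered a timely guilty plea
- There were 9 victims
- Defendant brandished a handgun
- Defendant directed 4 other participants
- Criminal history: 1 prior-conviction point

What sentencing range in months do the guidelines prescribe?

51-62 months

Base offense level for witness tampering: 19.
A1 applies: 19 + 3 = 22.
A2 applies (level before this adjustment is 22 ≥ 15, so +4): 22 + 4 = 26.
A3 applies: 26 + 4 = 30.
A4 applies: 30 + 4 = 34.
A6 applies: 34 + 2 = 36.
A7 applies: 36 − 3 = 33.
Level 33 exceeds the maximum of 25; capped at 25.
Final offense level: 25.
Criminal history: 1 prior point → Category I (0-1).
Level 25 falls in the 25 band.
Grid: Level 25 × Category I = 51-62 months.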